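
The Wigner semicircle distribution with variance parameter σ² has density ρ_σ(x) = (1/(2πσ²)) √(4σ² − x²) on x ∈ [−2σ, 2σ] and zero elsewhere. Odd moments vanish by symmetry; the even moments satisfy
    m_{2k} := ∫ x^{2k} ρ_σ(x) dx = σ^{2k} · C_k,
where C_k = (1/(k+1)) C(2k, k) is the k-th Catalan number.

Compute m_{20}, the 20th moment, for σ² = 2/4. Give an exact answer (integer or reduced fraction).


By the scaled semicircle moment identity, m_{2k} = σ^{2k} · C_k with k = 10.
C_10 = (1/(k+1)) · C(2k, k) = (1/11) · C(20, 10) = (1/11) · 184756 = 16796.
σ^{2k} = (σ²)^k = (2/4)^10 = 1/1024.

Therefore m_{20} = σ^{20} · C_10 = (1/1024) · 16796 = 4199/256.


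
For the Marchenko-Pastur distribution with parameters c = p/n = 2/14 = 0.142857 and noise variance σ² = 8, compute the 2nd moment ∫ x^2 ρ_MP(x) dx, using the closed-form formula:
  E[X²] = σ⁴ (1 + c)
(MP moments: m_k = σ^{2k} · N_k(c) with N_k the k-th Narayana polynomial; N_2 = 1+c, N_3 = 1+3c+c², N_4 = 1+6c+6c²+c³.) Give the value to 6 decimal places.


E[X²] = σ⁴ (1 + c) (second MP moment). With σ² = 8 (so σ⁴ = 64) and c = 2/14 = 0.142857: E[X²] = 64 · (1 + 0.142857) = 64 · 1.142857.

So E[X^2] = 73.142857.


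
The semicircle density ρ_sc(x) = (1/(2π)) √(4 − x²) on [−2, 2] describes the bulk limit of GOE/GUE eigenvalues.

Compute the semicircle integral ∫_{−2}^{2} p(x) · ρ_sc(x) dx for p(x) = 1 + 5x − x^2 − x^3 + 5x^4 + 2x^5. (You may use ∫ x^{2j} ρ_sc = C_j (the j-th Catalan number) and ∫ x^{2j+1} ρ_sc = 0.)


Write p(x) = Σ a_i x^i, split into monomials and integrate each against ρ_sc separately.
Using ∫ x^{2j} ρ_sc = C_j = (1/(j+1)) C(2j, j) (Catalan numbers) and ∫ x^{2j+1} ρ_sc = 0 (odd monomials vanish by symmetry):
  i = 0 (even): a_0 · C_{0} = 1 · 1 = 1
  i = 1 (odd): ∫ x^1 ρ_sc = 0 (vanishes)
  i = 2 (even): a_2 · C_{1} = -1 · 1 = -1
  i = 3 (odd): ∫ x^3 ρ_sc = 0 (vanishes)
  i = 4 (even): a_4 · C_{2} = 5 · 2 = 10
  i = 5 (odd): ∫ x^5 ρ_sc = 0 (vanishes)

Summing the contributions: ∫_{−2}^{2} p(x) ρ_sc(x) dx = 1 + (-1) + 10 = 10.


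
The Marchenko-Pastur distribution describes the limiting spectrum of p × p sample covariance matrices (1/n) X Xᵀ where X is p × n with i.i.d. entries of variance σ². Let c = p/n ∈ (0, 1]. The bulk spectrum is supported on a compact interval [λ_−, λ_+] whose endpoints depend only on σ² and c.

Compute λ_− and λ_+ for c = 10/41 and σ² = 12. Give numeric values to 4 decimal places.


c = 10/41 = 0.243902; √c = 0.493865.
λ_− = σ² (1 − √c)² = 12 · (1 − 0.493865)² = 12 · (0.506135)² = 3.074074.
λ_+ = σ² (1 + √c)² = 12 · (1 + 0.493865)² = 12 · (1.493865)² = 26.779584.

Rounded to 4 decimal places: λ_− ≈ 3.0741, λ_+ ≈ 26.7796.


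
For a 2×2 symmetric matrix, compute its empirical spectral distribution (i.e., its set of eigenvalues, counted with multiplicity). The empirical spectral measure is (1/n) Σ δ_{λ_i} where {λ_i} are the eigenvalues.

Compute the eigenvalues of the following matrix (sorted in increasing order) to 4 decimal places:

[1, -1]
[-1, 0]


Since M is real symmetric, both eigenvalues are real; they are the roots of det(λI − M) = λ² − (tr M) λ + det M.
tr M = 1 + 0 = 1.
det M = 1·0 − (-1)² = 0 − 1 = -1.
Characteristic polynomial: λ² − λ − 1 = 0.
Discriminant Δ = (tr M)² − 4·det M = 1 − (-4) = 5; √Δ = 2.236068.
λ = (tr M ± √Δ)/2 = (1 ± 2.236068)/2, giving (tr M − √Δ)/2 = -0.6180 and (tr M + √Δ)/2 = 1.6180.

Eigenvalues sorted in increasing order: [-0.6180, 1.6180].


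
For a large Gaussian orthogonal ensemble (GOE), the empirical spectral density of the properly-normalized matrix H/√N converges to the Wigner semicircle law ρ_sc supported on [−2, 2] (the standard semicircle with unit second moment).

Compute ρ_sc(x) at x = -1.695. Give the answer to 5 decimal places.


ρ_sc(x) = (1/(2π)) √(4 − x²). With x = -1.695:
  4 − x² = 4 − (-1.695)² = 4 − 2.873025 = 1.126975.
  √(4 − x²) = 1.061591.
  1/(2π) = 0.159155.
  ρ_sc(-1.695) = 0.159155 · 1.061591 = 0.168957.

Rounded to 5 decimal places: ρ_sc(-1.695) ≈ 0.16896.


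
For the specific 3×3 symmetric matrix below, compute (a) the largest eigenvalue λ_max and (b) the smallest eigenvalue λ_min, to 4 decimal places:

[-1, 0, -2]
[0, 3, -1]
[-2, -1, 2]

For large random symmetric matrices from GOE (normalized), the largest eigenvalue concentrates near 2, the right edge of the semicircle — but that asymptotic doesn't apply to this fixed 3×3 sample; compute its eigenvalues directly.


Since M is real symmetric, all three eigenvalues are real; they are the roots of det(λI − M) = λ³ − (tr M) λ² + s λ − det M, where s is the sum of the principal 2×2 minors.
tr M = -1 + 3 + 2 = 4.
s = ((-1)·3 − 0²) + ((-1)·2 − (-2)²) + (3·2 − (-1)²) = -3 + (-6) + 5 = -4.
det M (expand along row 1) = (-1)·5 − 0·(-2) + (-2)·6 = -17.
Characteristic polynomial: λ³ − 4λ² − 4λ + 17 = 0.
Substitute λ = y + (tr M)/3 = y + 1.333333 to remove the quadratic term: y³ + p·y + q = 0 with p = s − (tr M)²/3 = -9.333333 and q = −2(tr M)³/27 + (tr M)·s/3 − det M = 6.925926.
Three real roots ⇒ use the trigonometric (Viète) form: r = 2√(−p/3) = 3.527668, φ = arccos(3q/(p·r)) = arccos(-0.631066) = 2.253723 rad.
y_k = r·cos(φ/3 − 2πk/3) for k = 0, 1, 2 gives y = 2.578170, 0.796128, -3.374298.
λ_k = y_k + 1.333333 gives λ = 3.9115, 2.1295, -2.0410 (check: the sum is 4.0000 = tr M).

Hence λ_max = 3.9115 and λ_min = -2.0410.


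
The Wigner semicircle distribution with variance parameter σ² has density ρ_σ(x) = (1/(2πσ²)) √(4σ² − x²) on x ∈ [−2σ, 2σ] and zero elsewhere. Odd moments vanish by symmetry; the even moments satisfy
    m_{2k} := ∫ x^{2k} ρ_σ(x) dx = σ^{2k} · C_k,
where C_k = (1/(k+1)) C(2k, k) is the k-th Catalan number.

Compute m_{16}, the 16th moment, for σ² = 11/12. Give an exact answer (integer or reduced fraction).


By the scaled semicircle moment identity, m_{2k} = σ^{2k} · C_k with k = 8.
C_8 = (1/(k+1)) · C(2k, k) = (1/9) · C(16, 8) = (1/9) · 12870 = 1430.
σ^{2k} = (σ²)^k = (11/12)^8 = 214358881/429981696.

Therefore m_{16} = σ^{16} · C_8 = (214358881/429981696) · 1430 = 153266599915/214990848.


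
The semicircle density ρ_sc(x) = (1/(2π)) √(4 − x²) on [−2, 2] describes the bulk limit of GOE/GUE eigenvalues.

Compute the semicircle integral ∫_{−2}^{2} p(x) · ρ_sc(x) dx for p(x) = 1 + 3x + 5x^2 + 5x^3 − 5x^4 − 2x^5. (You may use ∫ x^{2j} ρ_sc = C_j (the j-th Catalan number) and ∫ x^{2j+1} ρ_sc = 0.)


Write p(x) = Σ a_i x^i, split into monomials and integrate each against ρ_sc separately.
Using ∫ x^{2j} ρ_sc = C_j = (1/(j+1)) C(2j, j) (Catalan numbers) and ∫ x^{2j+1} ρ_sc = 0 (odd monomials vanish by symmetry):
  i = 0 (even): a_0 · C_{0} = 1 · 1 = 1
  i = 1 (odd): ∫ x^1 ρ_sc = 0 (vanishes)
  i = 2 (even): a_2 · C_{1} = 5 · 1 = 5
  i = 3 (odd): ∫ x^3 ρ_sc = 0 (vanishes)
  i = 4 (even): a_4 · C_{2} = -5 · 2 = -10
  i = 5 (odd): ∫ x^5 ρ_sc = 0 (vanishes)

Summing the contributions: ∫_{−2}^{2} p(x) ρ_sc(x) dx = 1 + 5 + (-10) = -4.


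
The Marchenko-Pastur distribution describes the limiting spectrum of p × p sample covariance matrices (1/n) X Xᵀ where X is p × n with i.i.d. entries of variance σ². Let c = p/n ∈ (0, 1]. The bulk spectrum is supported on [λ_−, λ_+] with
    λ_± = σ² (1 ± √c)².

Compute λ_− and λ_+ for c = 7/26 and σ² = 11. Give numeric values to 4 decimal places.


c = 7/26 = 0.269231; √c = 0.518875.
λ_− = σ² (1 − √c)² = 11 · (1 − 0.518875)² = 11 · (0.481125)² = 2.546299.
λ_+ = σ² (1 + √c)² = 11 · (1 + 0.518875)² = 11 · (1.518875)² = 25.376778.

Rounded to 4 decimal places: λ_− ≈ 2.5463, λ_+ ≈ 25.3768.


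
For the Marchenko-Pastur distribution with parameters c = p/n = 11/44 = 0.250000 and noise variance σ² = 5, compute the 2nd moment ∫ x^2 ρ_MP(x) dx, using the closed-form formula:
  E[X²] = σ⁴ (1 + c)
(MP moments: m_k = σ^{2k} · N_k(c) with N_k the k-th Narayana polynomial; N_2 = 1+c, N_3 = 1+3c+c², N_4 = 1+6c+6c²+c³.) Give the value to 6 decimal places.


E[X²] = σ⁴ (1 + c) (second MP moment). With σ² = 5 (so σ⁴ = 25) and c = 11/44 = 0.250000: E[X²] = 25 · (1 + 0.250000) = 25 · 1.250000.

So E[X^2] = 31.250000.


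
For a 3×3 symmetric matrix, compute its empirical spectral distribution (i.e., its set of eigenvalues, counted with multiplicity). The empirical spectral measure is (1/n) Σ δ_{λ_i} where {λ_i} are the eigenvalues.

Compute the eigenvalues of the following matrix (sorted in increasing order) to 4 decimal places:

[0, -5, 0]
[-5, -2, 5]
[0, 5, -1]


Since M is real symmetric, all three eigenvalues are real; they are the roots of det(λI − M) = λ³ − (tr M) λ² + s λ − det M, where s is the sum of the principal 2×2 minors.
tr M = 0 + (-2) + (-1) = -3.
s = (0·(-2) − (-5)²) + (0·(-1) − 0²) + ((-2)·(-1) − 5²) = -25 + 0 + (-23) = -48.
det M (expand along row 1) = 0·(-23) − (-5)·5 + 0·(-25) = 25.
Characteristic polynomial: λ³ + 3λ² − 48λ − 25 = 0.
Substitute λ = y + (tr M)/3 = y − 1.000000 to remove the quadratic term: y³ + p·y + q = 0 with p = s − (tr M)²/3 = -51.000000 and q = −2(tr M)³/27 + (tr M)·s/3 − det M = 25.000000.
Three real roots ⇒ use the trigonometric (Viète) form: r = 2√(−p/3) = 8.246211, φ = arccos(3q/(p·r)) = arccos(-0.178335) = 1.750090 rad.
y_k = r·cos(φ/3 − 2πk/3) for k = 0, 1, 2 gives y = 6.882409, 0.492539, -7.374948.
λ_k = y_k − 1.000000 gives λ = 5.8824, -0.5075, -8.3749 (check: the sum is -3.0000 = tr M).

Eigenvalues sorted in increasing order: [-8.3749, -0.5075, 5.8824].


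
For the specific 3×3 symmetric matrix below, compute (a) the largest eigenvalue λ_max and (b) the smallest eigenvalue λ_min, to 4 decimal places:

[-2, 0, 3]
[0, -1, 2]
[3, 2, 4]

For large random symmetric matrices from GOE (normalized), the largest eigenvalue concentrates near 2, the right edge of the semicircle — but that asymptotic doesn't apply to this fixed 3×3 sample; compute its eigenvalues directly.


Since M is real symmetric, all three eigenvalues are real; they are the roots of det(λI − M) = λ³ − (tr M) λ² + s λ − det M, where s is the sum of the principal 2×2 minors.
tr M = -2 + (-1) + 4 = 1.
s = ((-2)·(-1) − 0²) + ((-2)·4 − 3²) + ((-1)·4 − 2²) = 2 + (-17) + (-8) = -23.
det M (expand along row 1) = (-2)·(-8) − 0·(-6) + 3·3 = 25.
Characteristic polynomial: λ³ − λ² − 23λ − 25 = 0.
Substitute λ = y + (tr M)/3 = y + 0.333333 to remove the quadratic term: y³ + p·y + q = 0 with p = s − (tr M)²/3 = -23.333333 and q = −2(tr M)³/27 + (tr M)·s/3 − det M = -32.740741.
Three real roots ⇒ use the trigonometric (Viète) form: r = 2√(−p/3) = 5.577734, φ = arccos(3q/(p·r)) = arccos(0.754701) = 0.715597 rad.
y_k = r·cos(φ/3 − 2πk/3) for k = 0, 1, 2 gives y = 5.419804, -1.568576, -3.851228.
λ_k = y_k + 0.333333 gives λ = 5.7531, -1.2352, -3.5179 (check: the sum is 1.0000 = tr M).

Hence λ_max = 5.7531 and λ_min = -3.5179.


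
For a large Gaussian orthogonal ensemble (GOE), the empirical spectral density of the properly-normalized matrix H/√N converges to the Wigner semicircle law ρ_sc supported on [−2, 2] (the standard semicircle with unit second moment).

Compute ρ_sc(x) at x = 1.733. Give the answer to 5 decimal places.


ρ_sc(x) = (1/(2π)) √(4 − x²). With x = 1.733:
  4 − x² = 4 − (1.733)² = 4 − 3.003289 = 0.996711.
  √(4 − x²) = 0.998354.
  1/(2π) = 0.159155.
  ρ_sc(1.733) = 0.159155 · 0.998354 = 0.158893.

Rounded to 5 decimal places: ρ_sc(1.733) ≈ 0.15889.


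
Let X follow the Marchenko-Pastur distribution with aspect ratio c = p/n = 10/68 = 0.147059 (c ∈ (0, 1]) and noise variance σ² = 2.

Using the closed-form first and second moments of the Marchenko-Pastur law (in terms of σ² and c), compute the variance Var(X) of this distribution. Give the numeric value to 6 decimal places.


Recall the MP moments m_1 = E[X] = σ² and m_2 = E[X²] = σ⁴ (1 + c).
m_1 = E[X] = σ² = 2, so m_1² = 4.
m_2 = E[X²] = σ⁴ (1 + c) = 4 · (1 + 0.147059) = 4 · 1.147059 = 4.588235.
(Note m_2 − m_1² simplifies to c · σ⁴ = 0.147059 · 4.)

Var(X) = m_2 − m_1² = 4.588235 − 4 = 0.588235.


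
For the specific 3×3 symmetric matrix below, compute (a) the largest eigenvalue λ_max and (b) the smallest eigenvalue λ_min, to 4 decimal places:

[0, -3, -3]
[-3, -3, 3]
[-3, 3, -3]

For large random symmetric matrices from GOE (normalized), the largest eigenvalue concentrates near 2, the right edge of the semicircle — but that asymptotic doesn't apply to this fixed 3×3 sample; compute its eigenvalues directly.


Since M is real symmetric, all three eigenvalues are real; they are the roots of det(λI − M) = λ³ − (tr M) λ² + s λ − det M, where s is the sum of the principal 2×2 minors.
tr M = 0 + (-3) + (-3) = -6.
s = (0·(-3) − (-3)²) + (0·(-3) − (-3)²) + ((-3)·(-3) − 3²) = -9 + (-9) + 0 = -18.
det M (expand along row 1) = 0·0 − (-3)·18 + (-3)·(-18) = 108.
Characteristic polynomial: λ³ + 6λ² − 18λ − 108 = 0.
Substitute λ = y + (tr M)/3 = y − 2.000000 to remove the quadratic term: y³ + p·y + q = 0 with p = s − (tr M)²/3 = -30.000000 and q = −2(tr M)³/27 + (tr M)·s/3 − det M = -56.000000.
Three real roots ⇒ use the trigonometric (Viète) form: r = 2√(−p/3) = 6.324555, φ = arccos(3q/(p·r)) = arccos(0.885438) = 0.483361 rad.
y_k = r·cos(φ/3 − 2πk/3) for k = 0, 1, 2 gives y = 6.242641, -2.242641, -4.000000.
λ_k = y_k − 2.000000 gives λ = 4.2426, -4.2426, -6.0000 (check: the sum is -6.0000 = tr M).

Hence λ_max = 4.2426 and λ_min = -6.0000.


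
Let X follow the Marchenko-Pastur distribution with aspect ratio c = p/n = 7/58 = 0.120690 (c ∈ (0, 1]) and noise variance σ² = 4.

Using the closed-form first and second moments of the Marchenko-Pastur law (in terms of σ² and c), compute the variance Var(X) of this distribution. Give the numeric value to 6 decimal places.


Recall the MP moments m_1 = E[X] = σ² and m_2 = E[X²] = σ⁴ (1 + c).
m_1 = E[X] = σ² = 4, so m_1² = 16.
m_2 = E[X²] = σ⁴ (1 + c) = 16 · (1 + 0.120690) = 16 · 1.120690 = 17.931034.
(Note m_2 − m_1² simplifies to c · σ⁴ = 0.120690 · 16.)

Var(X) = m_2 − m_1² = 17.931034 − 16 = 1.931034.


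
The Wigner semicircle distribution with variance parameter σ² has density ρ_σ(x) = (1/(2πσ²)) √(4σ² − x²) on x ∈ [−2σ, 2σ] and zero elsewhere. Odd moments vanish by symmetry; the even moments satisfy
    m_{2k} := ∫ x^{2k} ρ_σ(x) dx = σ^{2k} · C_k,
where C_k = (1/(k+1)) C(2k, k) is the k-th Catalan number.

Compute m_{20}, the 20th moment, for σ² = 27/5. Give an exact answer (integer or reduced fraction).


By the scaled semicircle moment identity, m_{2k} = σ^{2k} · C_k with k = 10.
C_10 = (1/(k+1)) · C(2k, k) = (1/11) · C(20, 10) = (1/11) · 184756 = 16796.
σ^{2k} = (σ²)^k = (27/5)^10 = 205891132094649/9765625.

Therefore m_{20} = σ^{20} · C_10 = (205891132094649/9765625) · 16796 = 3458147454661724604/9765625.


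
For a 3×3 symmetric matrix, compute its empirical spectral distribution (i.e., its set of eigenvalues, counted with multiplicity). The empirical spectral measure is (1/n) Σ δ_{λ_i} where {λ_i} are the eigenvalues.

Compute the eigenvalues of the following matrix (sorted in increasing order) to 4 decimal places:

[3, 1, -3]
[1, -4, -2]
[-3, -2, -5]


Since M is real symmetric, all three eigenvalues are real; they are the roots of det(λI − M) = λ³ − (tr M) λ² + s λ − det M, where s is the sum of the principal 2×2 minors.
tr M = 3 + (-4) + (-5) = -6.
s = (3·(-4) − 1²) + (3·(-5) − (-3)²) + ((-4)·(-5) − (-2)²) = -13 + (-24) + 16 = -21.
det M (expand along row 1) = 3·16 − 1·(-11) + (-3)·(-14) = 101.
Characteristic polynomial: λ³ + 6λ² − 21λ − 101 = 0.
Substitute λ = y + (tr M)/3 = y − 2.000000 to remove the quadratic term: y³ + p·y + q = 0 with p = s − (tr M)²/3 = -33.000000 and q = −2(tr M)³/27 + (tr M)·s/3 − det M = -43.000000.
Three real roots ⇒ use the trigonometric (Viète) form: r = 2√(−p/3) = 6.633250, φ = arccos(3q/(p·r)) = arccos(0.589318) = 0.940582 rad.
y_k = r·cos(φ/3 − 2πk/3) for k = 0, 1, 2 gives y = 6.309889, -1.383229, -4.926660.
λ_k = y_k − 2.000000 gives λ = 4.3099, -3.3832, -6.9267 (check: the sum is -6.0000 = tr M).

Eigenvalues sorted in increasing order: [-6.9267, -3.3832, 4.3099].


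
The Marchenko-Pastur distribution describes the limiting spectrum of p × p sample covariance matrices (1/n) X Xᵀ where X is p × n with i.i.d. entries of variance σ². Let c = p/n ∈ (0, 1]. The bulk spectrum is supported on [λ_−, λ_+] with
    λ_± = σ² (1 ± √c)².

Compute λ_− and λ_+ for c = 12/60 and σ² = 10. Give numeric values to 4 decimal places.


c = 12/60 = 0.200000; √c = 0.447214.
λ_− = σ² (1 − √c)² = 10 · (1 − 0.447214)² = 10 · (0.552786)² = 3.055728.
λ_+ = σ² (1 + √c)² = 10 · (1 + 0.447214)² = 10 · (1.447214)² = 20.944272.

Rounded to 4 decimal places: λ_− ≈ 3.0557, λ_+ ≈ 20.9443.


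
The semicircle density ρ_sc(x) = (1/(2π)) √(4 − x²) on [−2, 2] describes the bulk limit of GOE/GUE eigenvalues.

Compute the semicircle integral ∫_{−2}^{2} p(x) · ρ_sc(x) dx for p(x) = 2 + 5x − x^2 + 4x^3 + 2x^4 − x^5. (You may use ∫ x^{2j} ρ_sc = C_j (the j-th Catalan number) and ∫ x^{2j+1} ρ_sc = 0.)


Write p(x) = Σ a_i x^i, split into monomials and integrate each against ρ_sc separately.
Using ∫ x^{2j} ρ_sc = C_j = (1/(j+1)) C(2j, j) (Catalan numbers) and ∫ x^{2j+1} ρ_sc = 0 (odd monomials vanish by symmetry):
  i = 0 (even): a_0 · C_{0} = 2 · 1 = 2
  i = 1 (odd): ∫ x^1 ρ_sc = 0 (vanishes)
  i = 2 (even): a_2 · C_{1} = -1 · 1 = -1
  i = 3 (odd): ∫ x^3 ρ_sc = 0 (vanishes)
  i = 4 (even): a_4 · C_{2} = 2 · 2 = 4
  i = 5 (odd): ∫ x^5 ρ_sc = 0 (vanishes)

Summing the contributions: ∫_{−2}^{2} p(x) ρ_sc(x) dx = 2 + (-1) + 4 = 5.


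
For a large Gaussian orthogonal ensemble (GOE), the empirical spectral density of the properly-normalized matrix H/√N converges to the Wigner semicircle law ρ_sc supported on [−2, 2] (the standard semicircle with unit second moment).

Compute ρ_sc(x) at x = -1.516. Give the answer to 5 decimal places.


ρ_sc(x) = (1/(2π)) √(4 − x²). With x = -1.516:
  4 − x² = 4 − (-1.516)² = 4 − 2.298256 = 1.701744.
  √(4 − x²) = 1.304509.
  1/(2π) = 0.159155.
  ρ_sc(-1.516) = 0.159155 · 1.304509 = 0.207619.

Rounded to 5 decimal places: ρ_sc(-1.516) ≈ 0.20762.


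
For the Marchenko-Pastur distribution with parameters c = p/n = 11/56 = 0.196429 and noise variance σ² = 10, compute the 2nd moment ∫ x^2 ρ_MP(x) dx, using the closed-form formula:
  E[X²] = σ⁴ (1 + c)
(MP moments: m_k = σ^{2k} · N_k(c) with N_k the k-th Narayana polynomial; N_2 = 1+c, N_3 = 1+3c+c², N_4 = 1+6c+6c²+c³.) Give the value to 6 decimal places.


E[X²] = σ⁴ (1 + c) (second MP moment). With σ² = 10 (so σ⁴ = 100) and c = 11/56 = 0.196429: E[X²] = 100 · (1 + 0.196429) = 100 · 1.196429.

So E[X^2] = 119.642857.


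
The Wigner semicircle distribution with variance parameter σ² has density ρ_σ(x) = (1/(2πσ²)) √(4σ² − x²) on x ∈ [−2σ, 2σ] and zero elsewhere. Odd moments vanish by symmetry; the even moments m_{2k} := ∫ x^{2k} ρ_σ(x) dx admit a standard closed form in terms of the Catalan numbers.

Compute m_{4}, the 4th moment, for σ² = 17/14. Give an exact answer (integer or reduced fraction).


By the scaled semicircle moment identity, m_{2k} = σ^{2k} · C_k with k = 2.
C_2 = (1/(k+1)) · C(2k, k) = (1/3) · C(4, 2) = (1/3) · 6 = 2.
σ^{2k} = (σ²)^k = (17/14)^2 = 289/196.

Therefore m_{4} = σ^{4} · C_2 = (289/196) · 2 = 289/98.


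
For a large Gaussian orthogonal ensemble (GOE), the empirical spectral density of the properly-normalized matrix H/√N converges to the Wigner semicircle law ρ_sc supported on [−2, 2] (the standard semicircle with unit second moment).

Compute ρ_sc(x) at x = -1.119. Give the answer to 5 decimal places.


ρ_sc(x) = (1/(2π)) √(4 − x²). With x = -1.119:
  4 − x² = 4 − (-1.119)² = 4 − 1.252161 = 2.747839.
  √(4 − x²) = 1.657661.
  1/(2π) = 0.159155.
  ρ_sc(-1.119) = 0.159155 · 1.657661 = 0.263825.

Rounded to 5 decimal places: ρ_sc(-1.119) ≈ 0.26382.


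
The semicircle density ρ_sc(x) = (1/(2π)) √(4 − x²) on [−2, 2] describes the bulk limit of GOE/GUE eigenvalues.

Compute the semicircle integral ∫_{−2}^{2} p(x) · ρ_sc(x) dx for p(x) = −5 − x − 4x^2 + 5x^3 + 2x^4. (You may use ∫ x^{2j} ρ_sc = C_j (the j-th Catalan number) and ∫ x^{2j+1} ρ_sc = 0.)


Write p(x) = Σ a_i x^i, split into monomials and integrate each against ρ_sc separately.
Using ∫ x^{2j} ρ_sc = C_j = (1/(j+1)) C(2j, j) (Catalan numbers) and ∫ x^{2j+1} ρ_sc = 0 (odd monomials vanish by symmetry):
  i = 0 (even): a_0 · C_{0} = -5 · 1 = -5
  i = 1 (odd): ∫ x^1 ρ_sc = 0 (vanishes)
  i = 2 (even): a_2 · C_{1} = -4 · 1 = -4
  i = 3 (odd): ∫ x^3 ρ_sc = 0 (vanishes)
  i = 4 (even): a_4 · C_{2} = 2 · 2 = 4

Summing the contributions: ∫_{−2}^{2} p(x) ρ_sc(x) dx = (-5) + (-4) + 4 = -5.


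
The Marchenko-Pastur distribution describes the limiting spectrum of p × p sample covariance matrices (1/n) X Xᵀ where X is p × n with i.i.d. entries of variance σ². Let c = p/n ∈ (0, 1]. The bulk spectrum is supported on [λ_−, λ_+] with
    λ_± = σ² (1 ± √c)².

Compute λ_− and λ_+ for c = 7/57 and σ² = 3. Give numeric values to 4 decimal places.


c = 7/57 = 0.122807; √c = 0.350438.
λ_− = σ² (1 − √c)² = 3 · (1 − 0.350438)² = 3 · (0.649562)² = 1.265791.
λ_+ = σ² (1 + √c)² = 3 · (1 + 0.350438)² = 3 · (1.350438)² = 5.471051.

Rounded to 4 decimal places: λ_− ≈ 1.2658, λ_+ ≈ 5.4711.


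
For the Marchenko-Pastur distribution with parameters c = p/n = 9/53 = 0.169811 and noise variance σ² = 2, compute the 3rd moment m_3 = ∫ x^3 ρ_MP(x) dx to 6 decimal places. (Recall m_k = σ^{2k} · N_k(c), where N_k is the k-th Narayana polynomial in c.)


E[X³] = σ⁶ (1 + 3c + c²) (third MP moment). With σ² = 2 (so σ⁶ = 8) and c = 9/53 = 0.169811: E[X³] = 8 · (1 + 3·0.169811 + (0.169811)²) = 8 · 1.538270.

So E[X^3] = 12.306159.


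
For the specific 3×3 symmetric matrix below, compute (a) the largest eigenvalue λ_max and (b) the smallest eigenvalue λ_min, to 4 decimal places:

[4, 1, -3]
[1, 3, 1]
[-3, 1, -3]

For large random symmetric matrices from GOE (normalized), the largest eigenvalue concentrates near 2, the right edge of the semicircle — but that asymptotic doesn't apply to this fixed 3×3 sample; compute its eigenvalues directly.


Since M is real symmetric, all three eigenvalues are real; they are the roots of det(λI − M) = λ³ − (tr M) λ² + s λ − det M, where s is the sum of the principal 2×2 minors.
tr M = 4 + 3 + (-3) = 4.
s = (4·3 − 1²) + (4·(-3) − (-3)²) + (3·(-3) − 1²) = 11 + (-21) + (-10) = -20.
det M (expand along row 1) = 4·(-10) − 1·0 + (-3)·10 = -70.
Characteristic polynomial: λ³ − 4λ² − 20λ + 70 = 0.
Substitute λ = y + (tr M)/3 = y + 1.333333 to remove the quadratic term: y³ + p·y + q = 0 with p = s − (tr M)²/3 = -25.333333 and q = −2(tr M)³/27 + (tr M)·s/3 − det M = 38.592593.
Three real roots ⇒ use the trigonometric (Viète) form: r = 2√(−p/3) = 5.811865, φ = arccos(3q/(p·r)) = arccos(-0.786353) = 2.475679 rad.
y_k = r·cos(φ/3 − 2πk/3) for k = 0, 1, 2 gives y = 3.942715, 1.726558, -5.669273.
λ_k = y_k + 1.333333 gives λ = 5.2760, 3.0599, -4.3359 (check: the sum is 4.0000 = tr M).

Hence λ_max = 5.2760 and λ_min = -4.3359.


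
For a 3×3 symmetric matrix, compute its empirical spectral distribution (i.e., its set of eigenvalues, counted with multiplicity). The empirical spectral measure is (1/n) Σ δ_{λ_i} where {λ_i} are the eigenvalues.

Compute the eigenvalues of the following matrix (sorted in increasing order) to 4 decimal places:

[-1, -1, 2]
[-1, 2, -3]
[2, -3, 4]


Since M is real symmetric, all three eigenvalues are real; they are the roots of det(λI − M) = λ³ − (tr M) λ² + s λ − det M, where s is the sum of the principal 2×2 minors.
tr M = -1 + 2 + 4 = 5.
s = ((-1)·2 − (-1)²) + ((-1)·4 − 2²) + (2·4 − (-3)²) = -3 + (-8) + (-1) = -12.
det M (expand along row 1) = (-1)·(-1) − (-1)·2 + 2·(-1) = 1.
Characteristic polynomial: λ³ − 5λ² − 12λ − 1 = 0.
Substitute λ = y + (tr M)/3 = y + 1.666667 to remove the quadratic term: y³ + p·y + q = 0 with p = s − (tr M)²/3 = -20.333333 and q = −2(tr M)³/27 + (tr M)·s/3 − det M = -30.259259.
Three real roots ⇒ use the trigonometric (Viète) form: r = 2√(−p/3) = 5.206833, φ = arccos(3q/(p·r)) = arccos(0.857427) = 0.540547 rad.
y_k = r·cos(φ/3 − 2πk/3) for k = 0, 1, 2 gives y = 5.122540, -1.753172, -3.369368.
λ_k = y_k + 1.666667 gives λ = 6.7892, -0.0865, -1.7027 (check: the sum is 5.0000 = tr M).

Eigenvalues sorted in increasing order: [-1.7027, -0.0865, 6.7892].


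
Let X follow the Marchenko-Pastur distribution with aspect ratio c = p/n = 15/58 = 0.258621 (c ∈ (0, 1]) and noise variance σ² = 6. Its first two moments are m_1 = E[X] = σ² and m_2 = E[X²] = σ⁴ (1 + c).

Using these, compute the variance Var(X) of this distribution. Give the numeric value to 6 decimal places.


m_1 = E[X] = σ² = 6, so m_1² = 36.
m_2 = E[X²] = σ⁴ (1 + c) = 36 · (1 + 0.258621) = 36 · 1.258621 = 45.310345.
(Note m_2 − m_1² simplifies to c · σ⁴ = 0.258621 · 36.)

Var(X) = m_2 − m_1² = 45.310345 − 36 = 9.310345.


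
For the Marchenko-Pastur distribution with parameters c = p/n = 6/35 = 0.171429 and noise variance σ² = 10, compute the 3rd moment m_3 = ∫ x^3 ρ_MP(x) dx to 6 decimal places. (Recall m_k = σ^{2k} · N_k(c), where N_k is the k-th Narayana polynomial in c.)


E[X³] = σ⁶ (1 + 3c + c²) (third MP moment). With σ² = 10 (so σ⁶ = 1000) and c = 6/35 = 0.171429: E[X³] = 1000 · (1 + 3·0.171429 + (0.171429)²) = 1000 · 1.543673.

So E[X^3] = 1543.673469.


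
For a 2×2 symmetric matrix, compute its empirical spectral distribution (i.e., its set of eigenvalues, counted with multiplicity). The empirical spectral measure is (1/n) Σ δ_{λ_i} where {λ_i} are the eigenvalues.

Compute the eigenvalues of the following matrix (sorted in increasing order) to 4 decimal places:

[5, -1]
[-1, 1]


Since M is real symmetric, both eigenvalues are real; they are the roots of det(λI − M) = λ² − (tr M) λ + det M.
tr M = 5 + 1 = 6.
det M = 5·1 − (-1)² = 5 − 1 = 4.
Characteristic polynomial: λ² − 6λ + 4 = 0.
Discriminant Δ = (tr M)² − 4·det M = 36 − 16 = 20; √Δ = 4.472136.
λ = (tr M ± √Δ)/2 = (6 ± 4.472136)/2, giving (tr M − √Δ)/2 = 0.7639 and (tr M + √Δ)/2 = 5.2361.

Eigenvalues sorted in increasing order: [0.7639, 5.2361].


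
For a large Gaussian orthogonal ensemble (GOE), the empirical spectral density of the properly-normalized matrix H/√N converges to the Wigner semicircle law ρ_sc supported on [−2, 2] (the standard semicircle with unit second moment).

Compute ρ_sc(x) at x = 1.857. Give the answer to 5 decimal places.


ρ_sc(x) = (1/(2π)) √(4 − x²). With x = 1.857:
  4 − x² = 4 − (1.857)² = 4 − 3.448449 = 0.551551.
  √(4 − x²) = 0.742665.
  1/(2π) = 0.159155.
  ρ_sc(1.857) = 0.159155 · 0.742665 = 0.118199.

Rounded to 5 decimal places: ρ_sc(1.857) ≈ 0.11820.


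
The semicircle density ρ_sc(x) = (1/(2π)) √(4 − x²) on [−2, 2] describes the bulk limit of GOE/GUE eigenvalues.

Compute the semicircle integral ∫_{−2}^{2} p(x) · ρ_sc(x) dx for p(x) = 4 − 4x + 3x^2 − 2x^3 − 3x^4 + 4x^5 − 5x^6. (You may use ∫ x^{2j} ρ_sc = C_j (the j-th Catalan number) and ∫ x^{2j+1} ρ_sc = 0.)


Write p(x) = Σ a_i x^i, split into monomials and integrate each against ρ_sc separately.
Using ∫ x^{2j} ρ_sc = C_j = (1/(j+1)) C(2j, j) (Catalan numbers) and ∫ x^{2j+1} ρ_sc = 0 (odd monomials vanish by symmetry):
  i = 0 (even): a_0 · C_{0} = 4 · 1 = 4
  i = 1 (odd): ∫ x^1 ρ_sc = 0 (vanishes)
  i = 2 (even): a_2 · C_{1} = 3 · 1 = 3
  i = 3 (odd): ∫ x^3 ρ_sc = 0 (vanishes)
  i = 4 (even): a_4 · C_{2} = -3 · 2 = -6
  i = 5 (odd): ∫ x^5 ρ_sc = 0 (vanishes)
  i = 6 (even): a_6 · C_{3} = -5 · 5 = -25

Summing the contributions: ∫_{−2}^{2} p(x) ρ_sc(x) dx = 4 + 3 + (-6) + (-25) = -24.


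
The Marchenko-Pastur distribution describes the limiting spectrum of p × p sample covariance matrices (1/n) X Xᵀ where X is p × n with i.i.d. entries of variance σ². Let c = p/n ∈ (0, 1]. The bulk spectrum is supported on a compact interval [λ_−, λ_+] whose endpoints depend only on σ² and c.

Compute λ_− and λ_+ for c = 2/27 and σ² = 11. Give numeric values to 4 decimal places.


c = 2/27 = 0.074074; √c = 0.272166.
λ_− = σ² (1 − √c)² = 11 · (1 − 0.272166)² = 11 · (0.727834)² = 5.827173.
λ_+ = σ² (1 + √c)² = 11 · (1 + 0.272166)² = 11 · (1.272166)² = 17.802456.

Rounded to 4 decimal places: λ_− ≈ 5.8272, λ_+ ≈ 17.8025.


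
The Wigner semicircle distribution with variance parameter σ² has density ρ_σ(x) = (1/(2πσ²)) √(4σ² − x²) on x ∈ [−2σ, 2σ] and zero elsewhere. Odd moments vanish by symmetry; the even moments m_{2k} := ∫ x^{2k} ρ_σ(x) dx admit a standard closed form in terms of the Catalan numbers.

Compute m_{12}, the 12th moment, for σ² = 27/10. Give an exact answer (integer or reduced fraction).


By the scaled semicircle moment identity, m_{2k} = σ^{2k} · C_k with k = 6.
C_6 = (1/(k+1)) · C(2k, k) = (1/7) · C(12, 6) = (1/7) · 924 = 132.
σ^{2k} = (σ²)^k = (27/10)^6 = 387420489/1000000.

Therefore m_{12} = σ^{12} · C_6 = (387420489/1000000) · 132 = 12784876137/250000.


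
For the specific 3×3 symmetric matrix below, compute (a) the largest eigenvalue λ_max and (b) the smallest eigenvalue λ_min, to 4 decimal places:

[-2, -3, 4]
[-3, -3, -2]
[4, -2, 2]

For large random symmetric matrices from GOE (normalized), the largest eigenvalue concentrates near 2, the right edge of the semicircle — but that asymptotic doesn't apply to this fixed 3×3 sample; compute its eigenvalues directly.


Since M is real symmetric, all three eigenvalues are real; they are the roots of det(λI − M) = λ³ − (tr M) λ² + s λ − det M, where s is the sum of the principal 2×2 minors.
tr M = -2 + (-3) + 2 = -3.
s = ((-2)·(-3) − (-3)²) + ((-2)·2 − 4²) + ((-3)·2 − (-2)²) = -3 + (-20) + (-10) = -33.
det M (expand along row 1) = (-2)·(-10) − (-3)·2 + 4·18 = 98.
Characteristic polynomial: λ³ + 3λ² − 33λ − 98 = 0.
Substitute λ = y + (tr M)/3 = y − 1.000000 to remove the quadratic term: y³ + p·y + q = 0 with p = s − (tr M)²/3 = -36.000000 and q = −2(tr M)³/27 + (tr M)·s/3 − det M = -63.000000.
Three real roots ⇒ use the trigonometric (Viète) form: r = 2√(−p/3) = 6.928203, φ = arccos(3q/(p·r)) = arccos(0.757772) = 0.710904 rad.
y_k = r·cos(φ/3 − 2πk/3) for k = 0, 1, 2 gives y = 6.734589, -1.958756, -4.775833.
λ_k = y_k − 1.000000 gives λ = 5.7346, -2.9588, -5.7758 (check: the sum is -3.0000 = tr M).

Hence λ_max = 5.7346 and λ_min = -5.7758.


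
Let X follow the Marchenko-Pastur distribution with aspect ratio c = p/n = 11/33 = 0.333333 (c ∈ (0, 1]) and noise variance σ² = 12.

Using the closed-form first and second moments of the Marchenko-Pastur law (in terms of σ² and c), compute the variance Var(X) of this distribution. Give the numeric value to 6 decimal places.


Recall the MP moments m_1 = E[X] = σ² and m_2 = E[X²] = σ⁴ (1 + c).
m_1 = E[X] = σ² = 12, so m_1² = 144.
m_2 = E[X²] = σ⁴ (1 + c) = 144 · (1 + 0.333333) = 144 · 1.333333 = 192.000000.
(Note m_2 − m_1² simplifies to c · σ⁴ = 0.333333 · 144.)

Var(X) = m_2 − m_1² = 192.000000 − 144 = 48.000000.


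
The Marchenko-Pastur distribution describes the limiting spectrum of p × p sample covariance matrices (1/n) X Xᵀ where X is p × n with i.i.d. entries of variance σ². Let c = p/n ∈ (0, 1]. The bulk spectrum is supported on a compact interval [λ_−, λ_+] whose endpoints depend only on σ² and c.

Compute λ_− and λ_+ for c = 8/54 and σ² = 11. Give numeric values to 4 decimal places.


c = 8/54 = 0.148148; √c = 0.384900.
λ_− = σ² (1 − √c)² = 11 · (1 − 0.384900)² = 11 · (0.615100)² = 4.161826.
λ_+ = σ² (1 + √c)² = 11 · (1 + 0.384900)² = 11 · (1.384900)² = 21.097434.

Rounded to 4 decimal places: λ_− ≈ 4.1618, λ_+ ≈ 21.0974.


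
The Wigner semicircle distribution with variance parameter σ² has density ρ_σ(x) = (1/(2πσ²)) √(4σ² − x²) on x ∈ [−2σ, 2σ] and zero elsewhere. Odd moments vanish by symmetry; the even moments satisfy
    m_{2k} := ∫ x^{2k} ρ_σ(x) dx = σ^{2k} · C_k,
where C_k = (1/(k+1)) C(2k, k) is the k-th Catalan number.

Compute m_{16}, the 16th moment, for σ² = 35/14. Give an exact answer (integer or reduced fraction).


By the scaled semicircle moment identity, m_{2k} = σ^{2k} · C_k with k = 8.
C_8 = (1/(k+1)) · C(2k, k) = (1/9) · C(16, 8) = (1/9) · 12870 = 1430.
σ^{2k} = (σ²)^k = (35/14)^8 = 390625/256.

Therefore m_{16} = σ^{16} · C_8 = (390625/256) · 1430 = 279296875/128.


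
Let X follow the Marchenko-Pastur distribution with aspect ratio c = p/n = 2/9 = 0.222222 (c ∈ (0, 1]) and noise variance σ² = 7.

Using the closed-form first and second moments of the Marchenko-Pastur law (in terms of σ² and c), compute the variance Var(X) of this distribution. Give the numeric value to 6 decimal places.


Recall the MP moments m_1 = E[X] = σ² and m_2 = E[X²] = σ⁴ (1 + c).
m_1 = E[X] = σ² = 7, so m_1² = 49.
m_2 = E[X²] = σ⁴ (1 + c) = 49 · (1 + 0.222222) = 49 · 1.222222 = 59.888889.
(Note m_2 − m_1² simplifies to c · σ⁴ = 0.222222 · 49.)

Var(X) = m_2 − m_1² = 59.888889 − 49 = 10.888889.


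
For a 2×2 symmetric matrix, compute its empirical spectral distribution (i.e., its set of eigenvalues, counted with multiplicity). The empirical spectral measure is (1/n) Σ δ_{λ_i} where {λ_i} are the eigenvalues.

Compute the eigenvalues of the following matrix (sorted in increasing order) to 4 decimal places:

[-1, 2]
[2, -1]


Since M is real symmetric, both eigenvalues are real; they are the roots of det(λI − M) = λ² − (tr M) λ + det M.
tr M = -1 + (-1) = -2.
det M = (-1)·(-1) − 2² = 1 − 4 = -3.
Characteristic polynomial: λ² + 2λ − 3 = 0.
Discriminant Δ = (tr M)² − 4·det M = 4 − (-12) = 16; √Δ = 4.000000.
λ = (tr M ± √Δ)/2 = (-2 ± 4.000000)/2, giving (tr M − √Δ)/2 = -3.0000 and (tr M + √Δ)/2 = 1.0000.

Eigenvalues sorted in increasing order: [-3.0000, 1.0000].


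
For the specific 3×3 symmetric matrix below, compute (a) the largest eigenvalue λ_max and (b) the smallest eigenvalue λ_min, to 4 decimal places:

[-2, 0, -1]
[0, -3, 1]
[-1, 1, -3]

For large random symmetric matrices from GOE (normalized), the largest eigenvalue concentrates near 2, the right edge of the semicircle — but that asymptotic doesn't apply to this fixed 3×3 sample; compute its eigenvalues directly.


Since M is real symmetric, all three eigenvalues are real; they are the roots of det(λI − M) = λ³ − (tr M) λ² + s λ − det M, where s is the sum of the principal 2×2 minors.
tr M = -2 + (-3) + (-3) = -8.
s = ((-2)·(-3) − 0²) + ((-2)·(-3) − (-1)²) + ((-3)·(-3) − 1²) = 6 + 5 + 8 = 19.
det M (expand along row 1) = (-2)·8 − 0·1 + (-1)·(-3) = -13.
Characteristic polynomial: λ³ + 8λ² + 19λ + 13 = 0.
Substitute λ = y + (tr M)/3 = y − 2.666667 to remove the quadratic term: y³ + p·y + q = 0 with p = s − (tr M)²/3 = -2.333333 and q = −2(tr M)³/27 + (tr M)·s/3 − det M = 0.259259.
Three real roots ⇒ use the trigonometric (Viète) form: r = 2√(−p/3) = 1.763834, φ = arccos(3q/(p·r)) = arccos(-0.188982) = 1.760922 rad.
y_k = r·cos(φ/3 − 2πk/3) for k = 0, 1, 2 gives y = 1.468604, 0.111709, -1.580313.
λ_k = y_k − 2.666667 gives λ = -1.1981, -2.5550, -4.2470 (check: the sum is -8.0000 = tr M).

Hence λ_max = -1.1981 and λ_min = -4.2470.


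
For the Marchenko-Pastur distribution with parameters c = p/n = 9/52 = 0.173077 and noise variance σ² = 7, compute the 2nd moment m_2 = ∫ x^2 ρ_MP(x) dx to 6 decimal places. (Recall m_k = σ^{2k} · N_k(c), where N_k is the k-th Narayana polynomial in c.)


E[X²] = σ⁴ (1 + c) (second MP moment). With σ² = 7 (so σ⁴ = 49) and c = 9/52 = 0.173077: E[X²] = 49 · (1 + 0.173077) = 49 · 1.173077.

So E[X^2] = 57.480769.


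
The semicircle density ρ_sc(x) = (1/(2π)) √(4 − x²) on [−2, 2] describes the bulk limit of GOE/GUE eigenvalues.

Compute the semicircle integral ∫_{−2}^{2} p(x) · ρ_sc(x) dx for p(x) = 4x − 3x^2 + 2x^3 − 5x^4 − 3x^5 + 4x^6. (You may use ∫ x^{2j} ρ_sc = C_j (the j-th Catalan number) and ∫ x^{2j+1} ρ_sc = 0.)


Write p(x) = Σ a_i x^i, split into monomials and integrate each against ρ_sc separately.
Using ∫ x^{2j} ρ_sc = C_j = (1/(j+1)) C(2j, j) (Catalan numbers) and ∫ x^{2j+1} ρ_sc = 0 (odd monomials vanish by symmetry):
  i = 1 (odd): ∫ x^1 ρ_sc = 0 (vanishes)
  i = 2 (even): a_2 · C_{1} = -3 · 1 = -3
  i = 3 (odd): ∫ x^3 ρ_sc = 0 (vanishes)
  i = 4 (even): a_4 · C_{2} = -5 · 2 = -10
  i = 5 (odd): ∫ x^5 ρ_sc = 0 (vanishes)
  i = 6 (even): a_6 · C_{3} = 4 · 5 = 20

Summing the contributions: ∫_{−2}^{2} p(x) ρ_sc(x) dx = (-3) + (-10) + 20 = 7.


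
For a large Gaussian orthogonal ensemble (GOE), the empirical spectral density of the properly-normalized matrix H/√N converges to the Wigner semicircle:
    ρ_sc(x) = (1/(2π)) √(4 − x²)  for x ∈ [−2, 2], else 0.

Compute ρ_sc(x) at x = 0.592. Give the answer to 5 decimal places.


ρ_sc(x) = (1/(2π)) √(4 − x²). With x = 0.592:
  4 − x² = 4 − (0.592)² = 4 − 0.350464 = 3.649536.
  √(4 − x²) = 1.910376.
  1/(2π) = 0.159155.
  ρ_sc(0.592) = 0.159155 · 1.910376 = 0.304046.

Rounded to 5 decimal places: ρ_sc(0.592) ≈ 0.30405.


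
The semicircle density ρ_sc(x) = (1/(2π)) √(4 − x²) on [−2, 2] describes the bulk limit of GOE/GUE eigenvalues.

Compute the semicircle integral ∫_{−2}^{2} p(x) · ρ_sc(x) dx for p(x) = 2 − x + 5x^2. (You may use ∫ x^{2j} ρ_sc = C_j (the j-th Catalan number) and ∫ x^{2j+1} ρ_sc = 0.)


Write p(x) = Σ a_i x^i, split into monomials and integrate each against ρ_sc separately.
Using ∫ x^{2j} ρ_sc = C_j = (1/(j+1)) C(2j, j) (Catalan numbers) and ∫ x^{2j+1} ρ_sc = 0 (odd monomials vanish by symmetry):
  i = 0 (even): a_0 · C_{0} = 2 · 1 = 2
  i = 1 (odd): ∫ x^1 ρ_sc = 0 (vanishes)
  i = 2 (even): a_2 · C_{1} = 5 · 1 = 5

Summing the contributions: ∫_{−2}^{2} p(x) ρ_sc(x) dx = 2 + 5 = 7.


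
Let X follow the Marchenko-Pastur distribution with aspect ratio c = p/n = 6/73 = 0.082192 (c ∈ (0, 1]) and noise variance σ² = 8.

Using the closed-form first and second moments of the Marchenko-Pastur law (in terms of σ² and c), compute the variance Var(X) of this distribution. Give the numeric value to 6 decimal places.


Recall the MP moments m_1 = E[X] = σ² and m_2 = E[X²] = σ⁴ (1 + c).
m_1 = E[X] = σ² = 8, so m_1² = 64.
m_2 = E[X²] = σ⁴ (1 + c) = 64 · (1 + 0.082192) = 64 · 1.082192 = 69.260274.
(Note m_2 − m_1² simplifies to c · σ⁴ = 0.082192 · 64.)

Var(X) = m_2 − m_1² = 69.260274 − 64 = 5.260274.


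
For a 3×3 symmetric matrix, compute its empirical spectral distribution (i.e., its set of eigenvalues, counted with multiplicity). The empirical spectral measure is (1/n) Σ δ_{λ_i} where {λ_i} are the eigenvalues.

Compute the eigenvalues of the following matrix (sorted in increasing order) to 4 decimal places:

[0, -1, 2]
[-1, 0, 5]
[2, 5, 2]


Since M is real symmetric, all three eigenvalues are real; they are the roots of det(λI − M) = λ³ − (tr M) λ² + s λ − det M, where s is the sum of the principal 2×2 minors.
tr M = 0 + 0 + 2 = 2.
s = (0·0 − (-1)²) + (0·2 − 2²) + (0·2 − 5²) = -1 + (-4) + (-25) = -30.
det M (expand along row 1) = 0·(-25) − (-1)·(-12) + 2·(-5) = -22.
Characteristic polynomial: λ³ − 2λ² − 30λ + 22 = 0.
Substitute λ = y + (tr M)/3 = y + 0.666667 to remove the quadratic term: y³ + p·y + q = 0 with p = s − (tr M)²/3 = -31.333333 and q = −2(tr M)³/27 + (tr M)·s/3 − det M = 1.407407.
Three real roots ⇒ use the trigonometric (Viète) form: r = 2√(−p/3) = 6.463573, φ = arccos(3q/(p·r)) = arccos(-0.020848) = 1.591646 rad.
y_k = r·cos(φ/3 − 2πk/3) for k = 0, 1, 2 gives y = 5.575023, 0.044920, -5.619943.
λ_k = y_k + 0.666667 gives λ = 6.2417, 0.7116, -4.9533 (check: the sum is 2.0000 = tr M).

Eigenvalues sorted in increasing order: [-4.9533, 0.7116, 6.2417].
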